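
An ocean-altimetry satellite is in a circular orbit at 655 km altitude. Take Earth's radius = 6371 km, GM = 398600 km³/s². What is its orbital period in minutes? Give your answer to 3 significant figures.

97.7 min

Semi-major axis a = 6371 + 655 = 7026 km. Period T = 2π√(a³/μ) = 2π√(7026³/398600) = 5861.0 s = 97.68 min.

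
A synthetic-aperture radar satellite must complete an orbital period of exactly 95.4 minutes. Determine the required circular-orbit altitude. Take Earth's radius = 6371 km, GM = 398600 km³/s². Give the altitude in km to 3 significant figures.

545 km

T = 95.4 min = 5724.0 s.
From T = 2π√(a³/μ): a = (μ T²/4π²)^(1/3) = (398600 × 5724.0² / 4π²)^(1/3) = 6916 km.
Altitude h = a − R = 6916 − 6371 = 545 km.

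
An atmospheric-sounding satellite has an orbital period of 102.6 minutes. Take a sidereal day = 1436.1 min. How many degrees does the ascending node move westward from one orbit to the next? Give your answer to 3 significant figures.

T = 102.6 min = 6156.0 s.
During one orbit Earth rotates (6156.0 / 86166) × 360° = 25.72°.

25.7°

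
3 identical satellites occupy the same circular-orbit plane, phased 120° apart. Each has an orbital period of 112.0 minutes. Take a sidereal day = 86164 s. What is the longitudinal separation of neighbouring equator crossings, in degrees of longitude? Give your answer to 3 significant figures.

T = 112.0 min = 6720.0 s.
Single-satellite node shift = (6720.0/86164) × 360° = 28.08°.
With 3 satellites evenly phased, successive equator crossings are 28.08/3 = 9.359° apart.

9.36°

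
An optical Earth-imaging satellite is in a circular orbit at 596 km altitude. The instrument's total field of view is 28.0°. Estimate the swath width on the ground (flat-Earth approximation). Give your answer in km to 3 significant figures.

297 km

Half-angle = 28.0°/2 = 14°.
Swath width ≈ 2h·tan(θ/2) = 2 × 596 × tan(14°) = 297.2 km.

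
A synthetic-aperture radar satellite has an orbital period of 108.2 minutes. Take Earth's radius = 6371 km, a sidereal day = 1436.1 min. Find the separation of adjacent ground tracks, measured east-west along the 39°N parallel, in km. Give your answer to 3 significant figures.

T = 108.2 min = 6492.0 s.
Node shift per orbit = (6492.0/86166) × 360° = 27.12°.
Equatorial spacing = 27.12 × 111.2 km/° = 3016 km.
At 39° latitude, spacing = 3016 × cos(39°) = 2344 km.

2340 km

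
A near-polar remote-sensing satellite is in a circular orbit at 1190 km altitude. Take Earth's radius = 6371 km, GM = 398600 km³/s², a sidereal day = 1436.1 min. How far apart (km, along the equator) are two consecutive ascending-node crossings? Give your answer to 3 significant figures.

3040 km

Semi-major axis a = 6371 + 1190 = 7561 km. Period T = 2π√(a³/μ) = 2π√(7561³/398600) = 6543.0 s = 109.05 min.
During one orbit Earth rotates (6543.0 / 86166) × 360° = 27.34°.
At the equator that is 27.34° × (2π·6371/360) km/° = 27.34 × 111.2 = 3040 km.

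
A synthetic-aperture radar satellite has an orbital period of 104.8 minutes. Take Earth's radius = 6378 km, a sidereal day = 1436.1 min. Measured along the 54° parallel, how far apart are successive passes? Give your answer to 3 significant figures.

T = 104.8 min = 6288.0 s.
Node shift per orbit = (6288.0/86166) × 360° = 26.27°.
Equatorial spacing = 26.27 × 111.3 km/° = 2924 km.
At 54° latitude, spacing = 2924 × cos(54°) = 1719 km.

1720 km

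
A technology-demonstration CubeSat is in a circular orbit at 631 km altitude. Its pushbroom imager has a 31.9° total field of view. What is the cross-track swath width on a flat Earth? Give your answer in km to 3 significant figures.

Half-angle = 31.9°/2 = 15.95°.
Swath width ≈ 2h·tan(θ/2) = 2 × 631 × tan(15.95°) = 360.7 km.

361 km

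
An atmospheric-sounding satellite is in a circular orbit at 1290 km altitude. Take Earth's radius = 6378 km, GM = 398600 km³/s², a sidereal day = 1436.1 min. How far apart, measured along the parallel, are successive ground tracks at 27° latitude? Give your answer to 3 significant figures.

Semi-major axis a = 6378 + 1290 = 7668 km. Period T = 2π√(a³/μ) = 2π√(7668³/398600) = 6682.4 s = 111.37 min.
Node shift per orbit = (6682.4/86166) × 360° = 27.92°.
Equatorial spacing = 27.92 × 111.3 km/° = 3108 km.
At 27° latitude, spacing = 3108 × cos(27°) = 2769 km.

2770 km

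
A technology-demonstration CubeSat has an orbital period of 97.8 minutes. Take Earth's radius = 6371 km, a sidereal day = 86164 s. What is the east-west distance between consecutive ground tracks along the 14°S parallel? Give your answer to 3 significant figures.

2650 km

T = 97.8 min = 5868.0 s.
Node shift per orbit = (5868.0/86164) × 360° = 24.52°.
Equatorial spacing = 24.52 × 111.2 km/° = 2726 km.
At 14° latitude, spacing = 2726 × cos(14°) = 2645 km.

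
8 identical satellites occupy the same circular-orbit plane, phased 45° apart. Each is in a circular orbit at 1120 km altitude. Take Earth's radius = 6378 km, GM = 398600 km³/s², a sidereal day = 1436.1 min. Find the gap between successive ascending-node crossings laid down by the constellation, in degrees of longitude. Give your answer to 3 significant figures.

Semi-major axis a = 6378 + 1120 = 7498 km. Period T = 2π√(a³/μ) = 2π√(7498³/398600) = 6461.4 s = 107.69 min.
Single-satellite node shift = (6461.4/86166) × 360° = 27.00°.
With 8 satellites evenly phased, successive equator crossings are 27.00/8 = 3.374° apart.

3.37°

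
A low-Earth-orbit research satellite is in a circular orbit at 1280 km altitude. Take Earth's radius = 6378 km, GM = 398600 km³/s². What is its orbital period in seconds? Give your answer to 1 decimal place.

Semi-major axis a = 6378 + 1280 = 7658 km. Period T = 2π√(a³/μ) = 2π√(7658³/398600) = 6669.4 s = 111.16 min.

6669.4 seconds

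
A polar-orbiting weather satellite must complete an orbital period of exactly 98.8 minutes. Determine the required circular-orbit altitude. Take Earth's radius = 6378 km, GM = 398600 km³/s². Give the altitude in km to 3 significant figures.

T = 98.8 min = 5928.0 s.
From T = 2π√(a³/μ): a = (μ T²/4π²)^(1/3) = (398600 × 5928.0² / 4π²)^(1/3) = 7079 km.
Altitude h = a − R = 7079 − 6378 = 701 km.

701 km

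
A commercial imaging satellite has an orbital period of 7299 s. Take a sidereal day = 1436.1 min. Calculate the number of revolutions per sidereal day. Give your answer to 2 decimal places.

Orbits per sidereal day = 86166 / 7299.0 = 11.805.

11.81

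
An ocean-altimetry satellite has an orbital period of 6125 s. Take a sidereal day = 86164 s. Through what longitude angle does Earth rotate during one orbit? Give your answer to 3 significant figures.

During one orbit Earth rotates (6125.0 / 86164) × 360° = 25.59°.

25.6°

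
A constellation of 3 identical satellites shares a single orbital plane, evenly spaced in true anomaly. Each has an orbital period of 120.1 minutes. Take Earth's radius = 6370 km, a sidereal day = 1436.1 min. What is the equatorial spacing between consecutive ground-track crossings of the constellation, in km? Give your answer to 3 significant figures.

1120 km

T = 120.1 min = 7206.0 s.
Single-satellite node shift = (7206.0/86166) × 360° = 30.11°.
With 3 satellites evenly phased, successive equator crossings are 30.11/3 = 10.036° apart.
That is 10.036 × 111.2 = 1116 km at the equator.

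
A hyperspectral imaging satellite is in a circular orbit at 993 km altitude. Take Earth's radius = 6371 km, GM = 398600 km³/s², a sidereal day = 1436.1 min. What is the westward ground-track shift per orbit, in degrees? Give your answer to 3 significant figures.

Semi-major axis a = 6371 + 993 = 7364 km. Period T = 2π√(a³/μ) = 2π√(7364³/398600) = 6289.0 s = 104.82 min.
During one orbit Earth rotates (6289.0 / 86166) × 360° = 26.28°.

26.3°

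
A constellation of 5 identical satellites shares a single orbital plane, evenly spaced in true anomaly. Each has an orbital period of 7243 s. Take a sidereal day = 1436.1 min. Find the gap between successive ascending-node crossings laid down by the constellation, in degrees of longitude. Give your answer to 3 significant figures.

6.05°

Single-satellite node shift = (7243.0/86166) × 360° = 30.26°.
With 5 satellites evenly phased, successive equator crossings are 30.26/5 = 6.052° apart.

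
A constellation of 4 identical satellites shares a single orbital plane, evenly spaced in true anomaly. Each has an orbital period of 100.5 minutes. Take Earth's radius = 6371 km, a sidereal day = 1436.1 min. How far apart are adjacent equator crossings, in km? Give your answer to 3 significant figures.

700 km

T = 100.5 min = 6030.0 s.
Single-satellite node shift = (6030.0/86166) × 360° = 25.19°.
With 4 satellites evenly phased, successive equator crossings are 25.19/4 = 6.298° apart.
That is 6.298 × 111.2 = 700 km at the equator.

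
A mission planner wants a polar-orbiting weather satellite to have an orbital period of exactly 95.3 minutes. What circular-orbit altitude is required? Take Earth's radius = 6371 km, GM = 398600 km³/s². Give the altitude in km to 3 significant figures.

T = 95.3 min = 5718.0 s.
From T = 2π√(a³/μ): a = (μ T²/4π²)^(1/3) = (398600 × 5718.0² / 4π²)^(1/3) = 6911 km.
Altitude h = a − R = 6911 − 6371 = 540 km.

540 km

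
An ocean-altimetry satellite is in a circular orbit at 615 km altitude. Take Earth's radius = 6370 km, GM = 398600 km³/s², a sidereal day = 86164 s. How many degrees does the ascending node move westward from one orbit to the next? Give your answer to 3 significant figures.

Semi-major axis a = 6370 + 615 = 6985 km. Period T = 2π√(a³/μ) = 2π√(6985³/398600) = 5809.8 s = 96.83 min.
During one orbit Earth rotates (5809.8 / 86164) × 360° = 24.27°.

24.3°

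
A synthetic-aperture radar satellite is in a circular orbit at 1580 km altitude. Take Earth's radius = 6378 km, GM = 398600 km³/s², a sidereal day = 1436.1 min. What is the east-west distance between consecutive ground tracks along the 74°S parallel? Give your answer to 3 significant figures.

906 km

Semi-major axis a = 6378 + 1580 = 7958 km. Period T = 2π√(a³/μ) = 2π√(7958³/398600) = 7065.1 s = 117.75 min.
Node shift per orbit = (7065.1/86166) × 360° = 29.52°.
Equatorial spacing = 29.52 × 111.3 km/° = 3286 km.
At 74° latitude, spacing = 3286 × cos(74°) = 906 km.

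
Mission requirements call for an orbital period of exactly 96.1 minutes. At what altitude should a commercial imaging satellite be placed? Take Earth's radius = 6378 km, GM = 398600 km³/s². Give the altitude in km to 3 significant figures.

T = 96.1 min = 5766.0 s.
From T = 2π√(a³/μ): a = (μ T²/4π²)^(1/3) = (398600 × 5766.0² / 4π²)^(1/3) = 6950 km.
Altitude h = a − R = 6950 − 6378 = 572 km.

572 km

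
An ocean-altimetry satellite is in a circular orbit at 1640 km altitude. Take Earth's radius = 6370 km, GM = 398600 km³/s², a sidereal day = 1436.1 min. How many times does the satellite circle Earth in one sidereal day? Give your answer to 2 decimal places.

Semi-major axis a = 6370 + 1640 = 8010 km. Period T = 2π√(a³/μ) = 2π√(8010³/398600) = 7134.4 s = 118.91 min.
Orbits per sidereal day = 86166 / 7134.4 = 12.077.

12.08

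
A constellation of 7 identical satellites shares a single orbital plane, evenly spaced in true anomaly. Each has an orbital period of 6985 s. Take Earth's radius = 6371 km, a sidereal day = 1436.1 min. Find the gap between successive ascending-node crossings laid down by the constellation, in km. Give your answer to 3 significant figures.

464 km

Single-satellite node shift = (6985.0/86166) × 360° = 29.18°.
With 7 satellites evenly phased, successive equator crossings are 29.18/7 = 4.169° apart.
That is 4.169 × 111.2 = 464 km at the equator.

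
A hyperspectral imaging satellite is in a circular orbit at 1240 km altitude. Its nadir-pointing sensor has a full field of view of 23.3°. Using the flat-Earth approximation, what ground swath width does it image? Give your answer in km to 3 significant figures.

Half-angle = 23.3°/2 = 11.65°.
Swath width ≈ 2h·tan(θ/2) = 2 × 1240 × tan(11.65°) = 511.3 km.

511 km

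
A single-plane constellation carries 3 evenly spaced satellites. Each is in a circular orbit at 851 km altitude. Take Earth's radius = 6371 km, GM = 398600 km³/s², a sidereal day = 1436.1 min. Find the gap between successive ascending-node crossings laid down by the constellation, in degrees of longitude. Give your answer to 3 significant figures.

Semi-major axis a = 6371 + 851 = 7222 km. Period T = 2π√(a³/μ) = 2π√(7222³/398600) = 6108.0 s = 101.80 min.
Single-satellite node shift = (6108.0/86166) × 360° = 25.52°.
With 3 satellites evenly phased, successive equator crossings are 25.52/3 = 8.506° apart.

8.51°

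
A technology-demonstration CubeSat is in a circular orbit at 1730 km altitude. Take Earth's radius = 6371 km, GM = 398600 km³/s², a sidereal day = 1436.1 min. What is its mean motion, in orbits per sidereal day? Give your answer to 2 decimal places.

Semi-major axis a = 6371 + 1730 = 8101 km. Period T = 2π√(a³/μ) = 2π√(8101³/398600) = 7256.4 s = 120.94 min.
Orbits per sidereal day = 86166 / 7256.4 = 11.875.

11.87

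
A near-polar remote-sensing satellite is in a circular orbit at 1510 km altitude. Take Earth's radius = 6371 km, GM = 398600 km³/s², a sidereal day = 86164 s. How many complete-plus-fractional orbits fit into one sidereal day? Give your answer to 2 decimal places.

12.37

Semi-major axis a = 6371 + 1510 = 7881 km. Period T = 2π√(a³/μ) = 2π√(7881³/398600) = 6962.8 s = 116.05 min.
Orbits per sidereal day = 86164 / 6962.8 = 12.375.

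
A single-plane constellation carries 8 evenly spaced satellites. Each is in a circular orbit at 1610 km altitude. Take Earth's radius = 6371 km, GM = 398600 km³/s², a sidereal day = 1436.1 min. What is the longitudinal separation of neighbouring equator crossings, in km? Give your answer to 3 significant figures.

Semi-major axis a = 6371 + 1610 = 7981 km. Period T = 2π√(a³/μ) = 2π√(7981³/398600) = 7095.7 s = 118.26 min.
Single-satellite node shift = (7095.7/86166) × 360° = 29.65°.
With 8 satellites evenly phased, successive equator crossings are 29.65/8 = 3.706° apart.
That is 3.706 × 111.2 = 412 km at the equator.

412 km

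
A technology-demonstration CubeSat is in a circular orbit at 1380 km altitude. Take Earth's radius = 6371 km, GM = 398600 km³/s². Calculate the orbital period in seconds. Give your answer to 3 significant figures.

6790 seconds

Semi-major axis a = 6371 + 1380 = 7751 km. Period T = 2π√(a³/μ) = 2π√(7751³/398600) = 6791.2 s = 113.19 min.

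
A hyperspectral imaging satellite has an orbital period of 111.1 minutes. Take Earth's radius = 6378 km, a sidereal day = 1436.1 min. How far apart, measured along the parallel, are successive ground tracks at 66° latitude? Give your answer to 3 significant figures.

1260 km

T = 111.1 min = 6666.0 s.
Node shift per orbit = (6666.0/86166) × 360° = 27.85°.
Equatorial spacing = 27.85 × 111.3 km/° = 3100 km.
At 66° latitude, spacing = 3100 × cos(66°) = 1261 km.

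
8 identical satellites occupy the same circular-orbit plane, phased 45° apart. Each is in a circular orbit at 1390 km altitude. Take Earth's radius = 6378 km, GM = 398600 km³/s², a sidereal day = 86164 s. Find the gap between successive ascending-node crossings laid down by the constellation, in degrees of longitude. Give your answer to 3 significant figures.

3.56°

Semi-major axis a = 6378 + 1390 = 7768 km. Period T = 2π√(a³/μ) = 2π√(7768³/398600) = 6813.6 s = 113.56 min.
Single-satellite node shift = (6813.6/86164) × 360° = 28.47°.
With 8 satellites evenly phased, successive equator crossings are 28.47/8 = 3.558° apart.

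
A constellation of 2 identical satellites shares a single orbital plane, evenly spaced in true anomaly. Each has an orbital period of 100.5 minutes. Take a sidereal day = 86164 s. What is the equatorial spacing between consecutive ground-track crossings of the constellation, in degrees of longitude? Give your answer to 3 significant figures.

T = 100.5 min = 6030.0 s.
Single-satellite node shift = (6030.0/86164) × 360° = 25.19°.
With 2 satellites evenly phased, successive equator crossings are 25.19/2 = 12.597° apart.

12.6°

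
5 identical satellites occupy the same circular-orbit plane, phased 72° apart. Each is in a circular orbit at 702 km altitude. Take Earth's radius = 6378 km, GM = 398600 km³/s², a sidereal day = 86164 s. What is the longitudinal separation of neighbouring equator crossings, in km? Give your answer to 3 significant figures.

551 km

Semi-major axis a = 6378 + 702 = 7080 km. Period T = 2π√(a³/μ) = 2π√(7080³/398600) = 5928.7 s = 98.81 min.
Single-satellite node shift = (5928.7/86164) × 360° = 24.77°.
With 5 satellites evenly phased, successive equator crossings are 24.77/5 = 4.954° apart.
That is 4.954 × 111.3 = 551 km at the equator.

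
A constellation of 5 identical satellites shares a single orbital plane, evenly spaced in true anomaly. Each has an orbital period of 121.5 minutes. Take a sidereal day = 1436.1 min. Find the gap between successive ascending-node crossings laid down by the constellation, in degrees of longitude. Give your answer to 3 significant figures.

T = 121.5 min = 7290.0 s.
Single-satellite node shift = (7290.0/86166) × 360° = 30.46°.
With 5 satellites evenly phased, successive equator crossings are 30.46/5 = 6.091° apart.

6.09°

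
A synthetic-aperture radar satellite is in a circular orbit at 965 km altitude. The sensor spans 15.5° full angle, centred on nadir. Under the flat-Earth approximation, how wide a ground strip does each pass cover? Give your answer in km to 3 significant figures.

Half-angle = 15.5°/2 = 7.75°.
Swath width ≈ 2h·tan(θ/2) = 2 × 965 × tan(7.75°) = 262.7 km.

263 km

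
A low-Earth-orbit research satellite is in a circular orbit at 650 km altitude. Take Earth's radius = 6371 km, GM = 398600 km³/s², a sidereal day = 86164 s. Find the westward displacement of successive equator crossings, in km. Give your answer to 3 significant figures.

2720 km

Semi-major axis a = 6371 + 650 = 7021 km. Period T = 2π√(a³/μ) = 2π√(7021³/398600) = 5854.8 s = 97.58 min.
During one orbit Earth rotates (5854.8 / 86164) × 360° = 24.46°.
At the equator that is 24.46° × (2π·6371/360) km/° = 24.46 × 111.2 = 2720 km.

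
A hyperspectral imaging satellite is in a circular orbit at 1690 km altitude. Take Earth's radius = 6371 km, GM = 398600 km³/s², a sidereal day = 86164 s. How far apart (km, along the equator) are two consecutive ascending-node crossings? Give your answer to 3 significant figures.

Semi-major axis a = 6371 + 1690 = 8061 km. Period T = 2π√(a³/μ) = 2π√(8061³/398600) = 7202.7 s = 120.04 min.
During one orbit Earth rotates (7202.7 / 86164) × 360° = 30.09°.
At the equator that is 30.09° × (2π·6371/360) km/° = 30.09 × 111.2 = 3346 km.

3350 km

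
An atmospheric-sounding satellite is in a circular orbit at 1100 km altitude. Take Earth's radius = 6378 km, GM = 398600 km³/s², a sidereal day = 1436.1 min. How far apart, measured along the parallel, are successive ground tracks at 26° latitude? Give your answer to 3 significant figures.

Semi-major axis a = 6378 + 1100 = 7478 km. Period T = 2π√(a³/μ) = 2π√(7478³/398600) = 6435.6 s = 107.26 min.
Node shift per orbit = (6435.6/86166) × 360° = 26.89°.
Equatorial spacing = 26.89 × 111.3 km/° = 2993 km.
At 26° latitude, spacing = 2993 × cos(26°) = 2690 km.

2690 km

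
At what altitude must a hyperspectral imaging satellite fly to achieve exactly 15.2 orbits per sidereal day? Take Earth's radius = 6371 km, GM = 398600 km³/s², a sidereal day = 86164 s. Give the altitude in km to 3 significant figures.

Required period T = 86164 / 15.2 = 5668.7 s.
From T = 2π√(a³/μ): a = (μ T²/4π²)^(1/3) = (398600 × 5668.7² / 4π²)^(1/3) = 6871 km.
Altitude h = a − R = 6871 − 6371 = 500 km.

500 km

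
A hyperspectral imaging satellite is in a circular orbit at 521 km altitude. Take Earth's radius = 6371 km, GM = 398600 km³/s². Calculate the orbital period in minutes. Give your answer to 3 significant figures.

Semi-major axis a = 6371 + 521 = 6892 km. Period T = 2π√(a³/μ) = 2π√(6892³/398600) = 5694.2 s = 94.90 min.

94.9 min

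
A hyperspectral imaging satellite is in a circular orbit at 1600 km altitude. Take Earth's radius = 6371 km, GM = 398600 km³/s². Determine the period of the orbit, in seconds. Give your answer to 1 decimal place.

Semi-major axis a = 6371 + 1600 = 7971 km. Period T = 2π√(a³/μ) = 2π√(7971³/398600) = 7082.4 s = 118.04 min.

7082.4 seconds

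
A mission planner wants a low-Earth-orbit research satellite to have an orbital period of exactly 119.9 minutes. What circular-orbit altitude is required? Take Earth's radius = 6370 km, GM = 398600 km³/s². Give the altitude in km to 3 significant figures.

1680 km

T = 119.9 min = 7194.0 s.
From T = 2π√(a³/μ): a = (μ T²/4π²)^(1/3) = (398600 × 7194.0² / 4π²)^(1/3) = 8055 km.
Altitude h = a − R = 8055 − 6370 = 1685 km.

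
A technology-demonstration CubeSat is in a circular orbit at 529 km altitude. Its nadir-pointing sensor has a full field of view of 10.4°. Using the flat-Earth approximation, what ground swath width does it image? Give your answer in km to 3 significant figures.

Half-angle = 10.4°/2 = 5.2°.
Swath width ≈ 2h·tan(θ/2) = 2 × 529 × tan(5.2°) = 96.3 km.

96.3 km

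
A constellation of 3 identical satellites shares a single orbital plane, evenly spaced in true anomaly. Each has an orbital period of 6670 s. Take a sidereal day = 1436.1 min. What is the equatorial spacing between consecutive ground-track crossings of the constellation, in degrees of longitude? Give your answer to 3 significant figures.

9.29°

Single-satellite node shift = (6670.0/86166) × 360° = 27.87°.
With 3 satellites evenly phased, successive equator crossings are 27.87/3 = 9.289° apart.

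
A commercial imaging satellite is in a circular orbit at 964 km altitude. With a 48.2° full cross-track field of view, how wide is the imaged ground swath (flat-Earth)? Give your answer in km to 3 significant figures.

862 km

Half-angle = 48.2°/2 = 24.1°.
Swath width ≈ 2h·tan(θ/2) = 2 × 964 × tan(24.1°) = 862.4 km.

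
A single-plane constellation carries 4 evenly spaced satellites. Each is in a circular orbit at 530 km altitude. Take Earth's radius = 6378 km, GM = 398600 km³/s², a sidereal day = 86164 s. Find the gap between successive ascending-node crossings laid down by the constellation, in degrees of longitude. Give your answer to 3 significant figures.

5.97°

Semi-major axis a = 6378 + 530 = 6908 km. Period T = 2π√(a³/μ) = 2π√(6908³/398600) = 5714.0 s = 95.23 min.
Single-satellite node shift = (5714.0/86164) × 360° = 23.87°.
With 4 satellites evenly phased, successive equator crossings are 23.87/4 = 5.968° apart.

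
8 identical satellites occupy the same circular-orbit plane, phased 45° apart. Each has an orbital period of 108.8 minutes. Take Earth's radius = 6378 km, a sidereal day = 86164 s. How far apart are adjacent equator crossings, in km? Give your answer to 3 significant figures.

T = 108.8 min = 6528.0 s.
Single-satellite node shift = (6528.0/86164) × 360° = 27.27°.
With 8 satellites evenly phased, successive equator crossings are 27.27/8 = 3.409° apart.
That is 3.409 × 111.3 = 380 km at the equator.

380 km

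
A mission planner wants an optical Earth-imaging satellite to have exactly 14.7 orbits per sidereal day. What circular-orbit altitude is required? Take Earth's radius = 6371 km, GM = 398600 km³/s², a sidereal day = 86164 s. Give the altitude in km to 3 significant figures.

655 km

Required period T = 86164 / 14.7 = 5861.5 s.
From T = 2π√(a³/μ): a = (μ T²/4π²)^(1/3) = (398600 × 5861.5² / 4π²)^(1/3) = 7026 km.
Altitude h = a − R = 7026 − 6371 = 655 km.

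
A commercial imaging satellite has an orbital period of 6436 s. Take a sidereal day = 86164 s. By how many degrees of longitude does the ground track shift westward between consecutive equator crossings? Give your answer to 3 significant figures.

26.9°

During one orbit Earth rotates (6436.0 / 86164) × 360° = 26.89°.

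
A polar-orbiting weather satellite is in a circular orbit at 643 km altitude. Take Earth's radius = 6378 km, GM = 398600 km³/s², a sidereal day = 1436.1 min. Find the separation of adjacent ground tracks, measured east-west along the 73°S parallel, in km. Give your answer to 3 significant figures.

Semi-major axis a = 6378 + 643 = 7021 km. Period T = 2π√(a³/μ) = 2π√(7021³/398600) = 5854.8 s = 97.58 min.
Node shift per orbit = (5854.8/86166) × 360° = 24.46°.
Equatorial spacing = 24.46 × 111.3 km/° = 2723 km.
At 73° latitude, spacing = 2723 × cos(73°) = 796 km.

796 km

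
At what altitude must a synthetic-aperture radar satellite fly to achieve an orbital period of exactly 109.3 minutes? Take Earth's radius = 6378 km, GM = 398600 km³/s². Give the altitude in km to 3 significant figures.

1190 km

T = 109.3 min = 6558.0 s.
From T = 2π√(a³/μ): a = (μ T²/4π²)^(1/3) = (398600 × 6558.0² / 4π²)^(1/3) = 7573 km.
Altitude h = a − R = 7573 − 6378 = 1195 km.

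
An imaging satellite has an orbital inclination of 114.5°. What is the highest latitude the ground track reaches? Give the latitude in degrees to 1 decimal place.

65.5°

Retrograde orbit: the ground track reaches ±(180° − i) = ±(180 − 114.5) = ±65.5°.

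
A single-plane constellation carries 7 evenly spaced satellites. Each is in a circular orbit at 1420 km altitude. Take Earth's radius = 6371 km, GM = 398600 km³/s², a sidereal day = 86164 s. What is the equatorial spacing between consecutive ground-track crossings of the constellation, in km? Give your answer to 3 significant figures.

Semi-major axis a = 6371 + 1420 = 7791 km. Period T = 2π√(a³/μ) = 2π√(7791³/398600) = 6843.9 s = 114.06 min.
Single-satellite node shift = (6843.9/86164) × 360° = 28.59°.
With 7 satellites evenly phased, successive equator crossings are 28.59/7 = 4.085° apart.
That is 4.085 × 111.2 = 454 km at the equator.

454 km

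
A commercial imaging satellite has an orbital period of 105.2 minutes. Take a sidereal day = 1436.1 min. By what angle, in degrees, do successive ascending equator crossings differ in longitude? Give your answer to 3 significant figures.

26.4°

T = 105.2 min = 6312.0 s.
During one orbit Earth rotates (6312.0 / 86166) × 360° = 26.37°.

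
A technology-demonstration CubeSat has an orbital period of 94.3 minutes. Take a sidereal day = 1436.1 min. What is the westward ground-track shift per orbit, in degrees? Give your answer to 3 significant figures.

T = 94.3 min = 5658.0 s.
During one orbit Earth rotates (5658.0 / 86166) × 360° = 23.64°.

23.6°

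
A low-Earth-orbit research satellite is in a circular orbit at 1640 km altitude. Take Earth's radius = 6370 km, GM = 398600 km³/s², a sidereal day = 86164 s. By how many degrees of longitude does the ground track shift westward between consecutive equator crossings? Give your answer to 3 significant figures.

Semi-major axis a = 6370 + 1640 = 8010 km. Period T = 2π√(a³/μ) = 2π√(8010³/398600) = 7134.4 s = 118.91 min.
During one orbit Earth rotates (7134.4 / 86164) × 360° = 29.81°.

29.8°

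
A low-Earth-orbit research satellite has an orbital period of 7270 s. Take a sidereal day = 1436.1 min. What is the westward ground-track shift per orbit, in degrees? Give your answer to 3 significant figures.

30.4°

During one orbit Earth rotates (7270.0 / 86166) × 360° = 30.37°.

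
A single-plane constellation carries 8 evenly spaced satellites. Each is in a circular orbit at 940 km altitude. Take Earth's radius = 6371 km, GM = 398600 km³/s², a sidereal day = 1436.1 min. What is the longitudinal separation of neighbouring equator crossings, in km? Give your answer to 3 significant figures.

Semi-major axis a = 6371 + 940 = 7311 km. Period T = 2π√(a³/μ) = 2π√(7311³/398600) = 6221.2 s = 103.69 min.
Single-satellite node shift = (6221.2/86166) × 360° = 25.99°.
With 8 satellites evenly phased, successive equator crossings are 25.99/8 = 3.249° apart.
That is 3.249 × 111.2 = 361 km at the equator.

361 km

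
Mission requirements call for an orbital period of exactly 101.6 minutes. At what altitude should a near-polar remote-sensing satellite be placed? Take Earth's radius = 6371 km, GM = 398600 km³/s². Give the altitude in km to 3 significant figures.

T = 101.6 min = 6096.0 s.
From T = 2π√(a³/μ): a = (μ T²/4π²)^(1/3) = (398600 × 6096.0² / 4π²)^(1/3) = 7213 km.
Altitude h = a − R = 7213 − 6371 = 842 km.

842 km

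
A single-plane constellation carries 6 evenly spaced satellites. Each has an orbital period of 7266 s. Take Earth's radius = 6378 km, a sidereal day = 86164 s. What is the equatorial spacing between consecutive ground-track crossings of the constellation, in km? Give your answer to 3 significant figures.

Single-satellite node shift = (7266.0/86164) × 360° = 30.36°.
With 6 satellites evenly phased, successive equator crossings are 30.36/6 = 5.060° apart.
That is 5.060 × 111.3 = 563 km at the equator.

563 km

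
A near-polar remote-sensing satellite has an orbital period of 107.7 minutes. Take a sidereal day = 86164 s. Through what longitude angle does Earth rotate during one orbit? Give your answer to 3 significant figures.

T = 107.7 min = 6462.0 s.
During one orbit Earth rotates (6462.0 / 86164) × 360° = 27.00°.

27.0°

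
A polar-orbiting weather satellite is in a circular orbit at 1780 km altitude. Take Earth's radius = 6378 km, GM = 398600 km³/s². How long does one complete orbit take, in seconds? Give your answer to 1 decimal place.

Semi-major axis a = 6378 + 1780 = 8158 km. Period T = 2π√(a³/μ) = 2π√(8158³/398600) = 7333.1 s = 122.22 min.

7333.1 seconds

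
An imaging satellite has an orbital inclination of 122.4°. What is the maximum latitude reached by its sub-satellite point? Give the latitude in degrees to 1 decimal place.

Retrograde orbit: the ground track reaches ±(180° − i) = ±(180 − 122.4) = ±57.6°.

57.6°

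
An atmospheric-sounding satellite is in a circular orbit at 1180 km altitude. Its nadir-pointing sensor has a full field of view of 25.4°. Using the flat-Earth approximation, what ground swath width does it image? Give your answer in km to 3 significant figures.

Half-angle = 25.4°/2 = 12.7°.
Swath width ≈ 2h·tan(θ/2) = 2 × 1180 × tan(12.7°) = 531.8 km.

532 km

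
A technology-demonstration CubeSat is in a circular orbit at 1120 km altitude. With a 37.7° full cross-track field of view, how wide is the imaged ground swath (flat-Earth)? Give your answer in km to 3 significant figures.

765 km

Half-angle = 37.7°/2 = 18.85°.
Swath width ≈ 2h·tan(θ/2) = 2 × 1120 × tan(18.85°) = 764.7 km.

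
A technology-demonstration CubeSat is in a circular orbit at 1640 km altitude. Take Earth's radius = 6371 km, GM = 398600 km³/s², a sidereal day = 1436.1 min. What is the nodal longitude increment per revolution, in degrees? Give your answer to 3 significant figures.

29.8°

Semi-major axis a = 6371 + 1640 = 8011 km. Period T = 2π√(a³/μ) = 2π√(8011³/398600) = 7135.8 s = 118.93 min.
During one orbit Earth rotates (7135.8 / 86166) × 360° = 29.81°.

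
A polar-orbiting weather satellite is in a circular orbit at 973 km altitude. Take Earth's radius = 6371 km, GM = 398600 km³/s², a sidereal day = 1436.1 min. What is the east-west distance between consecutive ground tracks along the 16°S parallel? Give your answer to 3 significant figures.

Semi-major axis a = 6371 + 973 = 7344 km. Period T = 2π√(a³/μ) = 2π√(7344³/398600) = 6263.4 s = 104.39 min.
Node shift per orbit = (6263.4/86166) × 360° = 26.17°.
Equatorial spacing = 26.17 × 111.2 km/° = 2910 km.
At 16° latitude, spacing = 2910 × cos(16°) = 2797 km.

2800 km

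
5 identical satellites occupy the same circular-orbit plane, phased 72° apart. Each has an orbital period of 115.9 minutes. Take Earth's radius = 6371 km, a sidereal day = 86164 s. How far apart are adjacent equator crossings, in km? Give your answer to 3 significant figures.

646 km

T = 115.9 min = 6954.0 s.
Single-satellite node shift = (6954.0/86164) × 360° = 29.05°.
With 5 satellites evenly phased, successive equator crossings are 29.05/5 = 5.811° apart.
That is 5.811 × 111.2 = 646 km at the equator.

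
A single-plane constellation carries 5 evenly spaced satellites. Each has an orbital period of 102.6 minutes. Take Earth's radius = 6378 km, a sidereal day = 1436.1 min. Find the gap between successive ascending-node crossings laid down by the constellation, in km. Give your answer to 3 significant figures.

573 km

T = 102.6 min = 6156.0 s.
Single-satellite node shift = (6156.0/86166) × 360° = 25.72°.
With 5 satellites evenly phased, successive equator crossings are 25.72/5 = 5.144° apart.
That is 5.144 × 111.3 = 573 km at the equator.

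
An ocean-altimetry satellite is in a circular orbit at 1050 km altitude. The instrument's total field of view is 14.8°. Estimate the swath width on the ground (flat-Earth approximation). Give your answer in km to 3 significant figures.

273 km

Half-angle = 14.8°/2 = 7.4°.
Swath width ≈ 2h·tan(θ/2) = 2 × 1050 × tan(7.4°) = 272.7 km.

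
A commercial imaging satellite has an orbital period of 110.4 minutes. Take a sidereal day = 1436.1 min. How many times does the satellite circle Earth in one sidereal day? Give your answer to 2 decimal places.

13.01

T = 110.4 min = 6624.0 s.
Orbits per sidereal day = 86166 / 6624.0 = 13.008.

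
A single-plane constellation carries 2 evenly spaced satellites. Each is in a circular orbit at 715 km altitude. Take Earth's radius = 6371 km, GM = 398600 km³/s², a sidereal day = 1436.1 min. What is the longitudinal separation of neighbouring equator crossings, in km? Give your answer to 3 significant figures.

1380 km

Semi-major axis a = 6371 + 715 = 7086 km. Period T = 2π√(a³/μ) = 2π√(7086³/398600) = 5936.3 s = 98.94 min.
Single-satellite node shift = (5936.3/86166) × 360° = 24.80°.
With 2 satellites evenly phased, successive equator crossings are 24.80/2 = 12.401° apart.
That is 12.401 × 111.2 = 1379 km at the equator.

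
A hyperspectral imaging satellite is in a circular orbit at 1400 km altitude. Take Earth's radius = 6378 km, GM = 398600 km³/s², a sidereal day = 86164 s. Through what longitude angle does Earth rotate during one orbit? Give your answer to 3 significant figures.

28.5°

Semi-major axis a = 6378 + 1400 = 7778 km. Period T = 2π√(a³/μ) = 2π√(7778³/398600) = 6826.7 s = 113.78 min.
During one orbit Earth rotates (6826.7 / 86164) × 360° = 28.52°.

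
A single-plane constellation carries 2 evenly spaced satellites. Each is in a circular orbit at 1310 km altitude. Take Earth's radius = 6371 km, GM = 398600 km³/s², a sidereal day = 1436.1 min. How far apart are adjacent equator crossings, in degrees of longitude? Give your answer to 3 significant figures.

14.0°

Semi-major axis a = 6371 + 1310 = 7681 km. Period T = 2π√(a³/μ) = 2π√(7681³/398600) = 6699.4 s = 111.66 min.
Single-satellite node shift = (6699.4/86166) × 360° = 27.99°.
With 2 satellites evenly phased, successive equator crossings are 27.99/2 = 13.995° apart.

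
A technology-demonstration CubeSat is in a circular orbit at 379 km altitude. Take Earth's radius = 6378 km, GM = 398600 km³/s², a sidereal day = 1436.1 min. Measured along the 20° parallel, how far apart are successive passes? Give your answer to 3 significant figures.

Semi-major axis a = 6378 + 379 = 6757 km. Period T = 2π√(a³/μ) = 2π√(6757³/398600) = 5527.7 s = 92.13 min.
Node shift per orbit = (5527.7/86166) × 360° = 23.09°.
Equatorial spacing = 23.09 × 111.3 km/° = 2571 km.
At 20° latitude, spacing = 2571 × cos(20°) = 2416 km.

2420 km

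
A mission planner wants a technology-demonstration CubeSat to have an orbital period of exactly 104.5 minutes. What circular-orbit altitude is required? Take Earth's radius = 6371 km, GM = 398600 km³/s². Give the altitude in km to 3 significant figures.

978 km

T = 104.5 min = 6270.0 s.
From T = 2π√(a³/μ): a = (μ T²/4π²)^(1/3) = (398600 × 6270.0² / 4π²)^(1/3) = 7349 km.
Altitude h = a − R = 7349 − 6371 = 978 km.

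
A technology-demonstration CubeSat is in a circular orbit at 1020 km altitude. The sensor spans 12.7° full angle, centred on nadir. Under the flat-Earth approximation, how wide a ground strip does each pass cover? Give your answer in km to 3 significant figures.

227 km

Half-angle = 12.7°/2 = 6.35°.
Swath width ≈ 2h·tan(θ/2) = 2 × 1020 × tan(6.35°) = 227.0 km.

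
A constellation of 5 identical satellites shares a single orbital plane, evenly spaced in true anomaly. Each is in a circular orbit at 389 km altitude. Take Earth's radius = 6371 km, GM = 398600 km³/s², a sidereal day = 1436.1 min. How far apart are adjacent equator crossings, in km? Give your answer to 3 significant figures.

Semi-major axis a = 6371 + 389 = 6760 km. Period T = 2π√(a³/μ) = 2π√(6760³/398600) = 5531.4 s = 92.19 min.
Single-satellite node shift = (5531.4/86166) × 360° = 23.11°.
With 5 satellites evenly phased, successive equator crossings are 23.11/5 = 4.622° apart.
That is 4.622 × 111.2 = 514 km at the equator.

514 km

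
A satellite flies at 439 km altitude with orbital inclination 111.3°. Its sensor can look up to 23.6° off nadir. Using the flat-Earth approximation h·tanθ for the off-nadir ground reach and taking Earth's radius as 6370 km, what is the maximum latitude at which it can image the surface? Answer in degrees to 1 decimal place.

70.4°

Retrograde orbit: the ground track reaches ±(180° − i) = ±(180 − 111.3) = ±68.7°.
Sensor half-swath on the ground ≈ 439·tan(23.6°) = 192 km = 1.73° of latitude.
Maximum observable latitude ≈ 68.7 + 1.73 = 70.4°.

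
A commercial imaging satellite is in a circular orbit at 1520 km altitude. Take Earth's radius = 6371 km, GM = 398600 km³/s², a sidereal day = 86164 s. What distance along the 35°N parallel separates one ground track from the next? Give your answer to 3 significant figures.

2650 km

Semi-major axis a = 6371 + 1520 = 7891 km. Period T = 2π√(a³/μ) = 2π√(7891³/398600) = 6976.0 s = 116.27 min.
Node shift per orbit = (6976.0/86164) × 360° = 29.15°.
Equatorial spacing = 29.15 × 111.2 km/° = 3241 km.
At 35° latitude, spacing = 3241 × cos(35°) = 2655 km.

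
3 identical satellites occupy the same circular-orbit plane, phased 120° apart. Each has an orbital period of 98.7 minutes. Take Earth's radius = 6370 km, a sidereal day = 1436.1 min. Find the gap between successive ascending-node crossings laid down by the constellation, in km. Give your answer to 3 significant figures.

T = 98.7 min = 5922.0 s.
Single-satellite node shift = (5922.0/86166) × 360° = 24.74°.
With 3 satellites evenly phased, successive equator crossings are 24.74/3 = 8.247° apart.
That is 8.247 × 111.2 = 917 km at the equator.

917 km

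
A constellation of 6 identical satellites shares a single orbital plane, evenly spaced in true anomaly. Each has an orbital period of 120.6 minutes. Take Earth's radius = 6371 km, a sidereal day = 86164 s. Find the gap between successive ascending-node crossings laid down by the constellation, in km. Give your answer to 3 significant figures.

560 km

T = 120.6 min = 7236.0 s.
Single-satellite node shift = (7236.0/86164) × 360° = 30.23°.
With 6 satellites evenly phased, successive equator crossings are 30.23/6 = 5.039° apart.
That is 5.039 × 111.2 = 560 km at the equator.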